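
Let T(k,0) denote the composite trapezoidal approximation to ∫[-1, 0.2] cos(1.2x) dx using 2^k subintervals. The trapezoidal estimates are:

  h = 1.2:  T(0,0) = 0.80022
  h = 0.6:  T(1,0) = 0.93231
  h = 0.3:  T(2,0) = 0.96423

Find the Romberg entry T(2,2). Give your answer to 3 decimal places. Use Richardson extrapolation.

0.975

T(1,1) = (4·0.93231 − 0.80022) / 3 = 0.97634
T(2,1) = (4·0.96423 − 0.93231) / 3 = 0.97487
T(2,2) = 0.97487 + (0.97487 − 0.97634)/15 = 0.97477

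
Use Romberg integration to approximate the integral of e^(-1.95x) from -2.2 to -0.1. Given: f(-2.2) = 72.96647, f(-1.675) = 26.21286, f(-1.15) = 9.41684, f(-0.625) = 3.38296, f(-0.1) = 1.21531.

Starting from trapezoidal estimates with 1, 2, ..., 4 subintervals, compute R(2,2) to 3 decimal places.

R(0,0) (trapezoid, 1 panel, h=2.1000): 77.89087
R(1,0) (trapezoid, 2 panels, h=1.0500): 48.83312
R(2,0) (trapezoid, 4 panels, h=0.5250): 39.95436
R(1,1) = 48.83312 + (48.83312 − 77.89087)/3 = 39.14720
R(2,1) = 39.95436 + (39.95436 − 48.83312)/3 = 36.99477
R(2,2) = 36.99477 + (36.99477 − 39.14720)/15 = 36.85127

36.851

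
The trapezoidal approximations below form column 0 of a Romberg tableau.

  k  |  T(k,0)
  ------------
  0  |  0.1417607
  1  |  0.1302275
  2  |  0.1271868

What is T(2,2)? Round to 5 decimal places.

T(1,1) = 0.1302275 + (0.1302275 − 0.1417607)/3 = 0.1263831
T(2,1) = 0.1271868 + (0.1271868 − 0.1302275)/3 = 0.1261732
T(2,2) = 0.1261732 + (0.1261732 − 0.1263831)/15 = 0.1261592

0.12616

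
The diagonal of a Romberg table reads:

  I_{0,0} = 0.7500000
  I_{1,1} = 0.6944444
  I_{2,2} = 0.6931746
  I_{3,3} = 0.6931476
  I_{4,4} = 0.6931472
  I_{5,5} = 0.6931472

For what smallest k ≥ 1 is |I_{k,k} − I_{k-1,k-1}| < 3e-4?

k = 3

|I_{1,1} − I_{0,0}| = 0.0555556 ≥ 3e-4
|I_{2,2} − I_{1,1}| = 0.0012698 ≥ 3e-4
|I_{3,3} − I_{2,2}| = 0.0000270 < 3e-4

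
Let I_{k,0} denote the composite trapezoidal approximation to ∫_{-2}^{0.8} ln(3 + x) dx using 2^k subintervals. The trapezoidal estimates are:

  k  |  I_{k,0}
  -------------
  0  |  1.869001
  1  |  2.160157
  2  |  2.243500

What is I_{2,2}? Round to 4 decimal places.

2.2722

Richardson extrapolation on the trapezoidal column (denominator 4−1=3):
I_{1,1} = 2.160157 + (2.160157 − 1.869001)/3 = 2.257209
I_{2,1} = (4·2.243500 − 2.160157) / 3 = 2.271281
I_{2,2} = 2.271281 + (2.271281 − 2.257209)/15 = 2.272219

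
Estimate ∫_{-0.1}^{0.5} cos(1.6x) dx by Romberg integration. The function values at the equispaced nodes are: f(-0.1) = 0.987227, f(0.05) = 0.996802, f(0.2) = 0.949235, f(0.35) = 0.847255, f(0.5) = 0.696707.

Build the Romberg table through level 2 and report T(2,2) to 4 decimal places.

T(0,0) (trapezoid, 1 panel, h=0.6000): 0.505180
T(1,0) (trapezoid, 2 panels, h=0.3000): 0.537361
T(2,0) (trapezoid, 4 panels, h=0.1500): 0.545289
T(1,1) = 0.537361 + (0.537361 − 0.505180)/3 = 0.548088
T(2,1) = 0.545289 + (0.545289 − 0.537361)/3 = 0.547932
T(2,2) = 0.547932 + (0.547932 − 0.548088)/15 = 0.547922

0.5479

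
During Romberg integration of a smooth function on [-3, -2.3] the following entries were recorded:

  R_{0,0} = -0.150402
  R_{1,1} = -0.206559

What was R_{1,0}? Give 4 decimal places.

-0.1925

From R_{1,1} = (4·R_{1,0} − R_{0,0})/3, solve for R_{1,0}:
4·R_{1,0} = 3·(-0.206559) + (-0.150402) = -0.770079
R_{1,0} = -0.192520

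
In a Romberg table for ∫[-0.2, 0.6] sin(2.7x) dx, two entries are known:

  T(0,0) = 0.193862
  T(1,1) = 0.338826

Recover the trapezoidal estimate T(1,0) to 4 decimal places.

From T(1,1) = (4·T(1,0) − T(0,0))/3, solve for T(1,0):
4·T(1,0) = 3·0.338826 + 0.193862 = 1.210340
T(1,0) = 0.302585

0.3026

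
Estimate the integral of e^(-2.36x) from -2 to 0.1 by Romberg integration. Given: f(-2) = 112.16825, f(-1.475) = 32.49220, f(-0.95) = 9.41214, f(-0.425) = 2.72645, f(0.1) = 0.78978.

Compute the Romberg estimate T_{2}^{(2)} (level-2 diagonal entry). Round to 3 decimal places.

T_{0}^{(0)} (trapezoid, 1 panel, h=2.1000): 118.60593
T_{1}^{(0)} (trapezoid, 2 panels, h=1.0500): 69.18571
T_{2}^{(0)} (trapezoid, 4 panels, h=0.5250): 53.08265
T_{1}^{(1)} = 69.18571 + (69.18571 − 118.60593)/3 = 52.71230
T_{2}^{(1)} = 53.08265 + (53.08265 − 69.18571)/3 = 47.71496
T_{2}^{(2)} = 47.71496 + (47.71496 − 52.71230)/15 = 47.38180

47.382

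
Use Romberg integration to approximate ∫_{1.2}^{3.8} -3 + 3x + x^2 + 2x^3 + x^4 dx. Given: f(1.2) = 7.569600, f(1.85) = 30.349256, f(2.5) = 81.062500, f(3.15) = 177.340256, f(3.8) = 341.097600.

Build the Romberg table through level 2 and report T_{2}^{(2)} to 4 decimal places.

290.6073

T_{0}^{(0)} (trapezoid, 1 panel, h=2.6000): 453.267360
T_{1}^{(0)} (trapezoid, 2 panels, h=1.3000): 332.014930
T_{2}^{(0)} (trapezoid, 4 panels, h=0.6500): 301.005648
T_{1}^{(1)} = 332.014930 + (332.014930 − 453.267360)/3 = 291.597453
T_{2}^{(1)} = 301.005648 + (301.005648 − 332.014930)/3 = 290.669221
T_{2}^{(2)} = 290.669221 + (290.669221 − 291.597453)/15 = 290.607339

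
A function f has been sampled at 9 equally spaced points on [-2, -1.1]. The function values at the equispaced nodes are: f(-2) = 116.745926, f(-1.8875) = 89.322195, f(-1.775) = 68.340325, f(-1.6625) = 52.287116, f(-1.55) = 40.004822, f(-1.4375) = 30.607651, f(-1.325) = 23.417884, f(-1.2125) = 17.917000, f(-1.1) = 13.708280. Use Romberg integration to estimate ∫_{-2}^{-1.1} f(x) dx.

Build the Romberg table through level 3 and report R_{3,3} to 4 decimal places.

43.2931

R_{0,0} (trapezoid, 1 panel, h=0.9000): 58.704393
R_{1,0} (trapezoid, 2 panels, h=0.4500): 47.354366
R_{2,0} (trapezoid, 4 panels, h=0.2250): 44.322780
R_{3,0} (trapezoid, 8 panels, h=0.1125): 43.551461
R_{1,1} = 47.354366 + (47.354366 − 58.704393)/3 = 43.571024
R_{2,1} = 44.322780 + (44.322780 − 47.354366)/3 = 43.312251
R_{3,1} = 43.551461 + (43.551461 − 44.322780)/3 = 43.294355
R_{2,2} = 43.312251 + (43.312251 − 43.571024)/15 = 43.294999
R_{3,2} = 43.294355 + (43.294355 − 43.312251)/15 = 43.293162
R_{3,3} = 43.293162 + (43.293162 − 43.294999)/63 = 43.293133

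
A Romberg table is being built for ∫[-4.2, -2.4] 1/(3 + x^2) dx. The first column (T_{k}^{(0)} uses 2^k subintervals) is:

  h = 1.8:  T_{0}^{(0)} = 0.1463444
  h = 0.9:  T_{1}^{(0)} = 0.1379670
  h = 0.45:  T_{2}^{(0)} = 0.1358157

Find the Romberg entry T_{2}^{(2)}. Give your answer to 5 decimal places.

0.13509

Richardson extrapolation on the trapezoidal column (denominator 4−1=3):
T_{1}^{(1)} = 0.1379670 + (0.1379670 − 0.1463444)/3 = 0.1351745
T_{2}^{(1)} = (4·0.1358157 − 0.1379670) / 3 = 0.1350986
T_{2}^{(2)} = 0.1350986 + (0.1350986 − 0.1351745)/15 = 0.1350935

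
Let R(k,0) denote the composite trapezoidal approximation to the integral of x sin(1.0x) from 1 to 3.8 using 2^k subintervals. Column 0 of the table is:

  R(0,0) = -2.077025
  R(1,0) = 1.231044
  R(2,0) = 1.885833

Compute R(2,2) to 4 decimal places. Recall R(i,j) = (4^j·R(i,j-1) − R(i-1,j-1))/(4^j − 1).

Richardson extrapolation on the trapezoidal column (denominator 4−1=3):
R(1,1) = 1.231044 + (1.231044 − (-2.077025))/3 = 2.333734
R(2,1) = 1.885833 + (1.885833 − 1.231044)/3 = 2.104096
R(2,2) = 2.104096 + (2.104096 − 2.333734)/15 = 2.088787

2.0888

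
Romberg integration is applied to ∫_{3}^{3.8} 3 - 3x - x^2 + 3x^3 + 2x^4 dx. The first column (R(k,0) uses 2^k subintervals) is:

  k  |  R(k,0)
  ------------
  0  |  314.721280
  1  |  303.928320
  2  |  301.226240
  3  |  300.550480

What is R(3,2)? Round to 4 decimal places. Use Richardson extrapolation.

R(2,1) = (4·301.226240 − 303.928320) / 3 = 300.325547
R(3,1) = 300.550480 + (300.550480 − 301.226240)/3 = 300.325227
R(3,2) = (16·300.325227 − 300.325547) / 15 = 300.325206

300.3252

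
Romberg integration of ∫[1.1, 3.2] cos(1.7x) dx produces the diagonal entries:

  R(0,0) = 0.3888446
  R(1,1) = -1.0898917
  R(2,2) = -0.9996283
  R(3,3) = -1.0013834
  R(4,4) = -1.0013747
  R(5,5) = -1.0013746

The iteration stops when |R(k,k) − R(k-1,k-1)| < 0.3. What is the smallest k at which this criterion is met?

k = 2

|R(1,1) − R(0,0)| = 1.4787363 ≥ 0.3
|R(2,2) − R(1,1)| = 0.0902634 < 0.3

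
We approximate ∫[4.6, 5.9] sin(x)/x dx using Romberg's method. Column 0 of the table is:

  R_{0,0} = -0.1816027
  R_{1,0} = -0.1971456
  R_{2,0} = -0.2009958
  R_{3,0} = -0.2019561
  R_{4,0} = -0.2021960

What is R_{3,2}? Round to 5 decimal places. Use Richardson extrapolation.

Richardson extrapolation on the trapezoidal column (denominator 4−1=3):
R_{2,1} = (4·(-0.2009958) − (-0.1971456)) / 3 = -0.2022792
R_{3,1} = -0.2019561 + (-0.2019561 − (-0.2009958))/3 = -0.2022762
R_{3,2} = -0.2022762 + (-0.2022762 − (-0.2022792))/15 = -0.2022760

-0.20228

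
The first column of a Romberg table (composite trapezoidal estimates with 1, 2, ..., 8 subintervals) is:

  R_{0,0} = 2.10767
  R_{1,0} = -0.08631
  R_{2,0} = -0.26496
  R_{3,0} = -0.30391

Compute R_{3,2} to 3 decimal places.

Richardson extrapolation on the trapezoidal column (denominator 4−1=3):
R_{2,1} = (4·(-0.26496) − (-0.08631)) / 3 = -0.32451
R_{3,1} = (4·(-0.30391) − (-0.26496)) / 3 = -0.31689
R_{3,2} = (16·(-0.31689) − (-0.32451)) / 15 = -0.31638

-0.316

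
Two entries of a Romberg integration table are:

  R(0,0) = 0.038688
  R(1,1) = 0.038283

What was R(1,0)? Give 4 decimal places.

From R(1,1) = (4·R(1,0) − R(0,0))/3, solve for R(1,0):
4·R(1,0) = 3·0.038283 + 0.038688 = 0.153537
R(1,0) = 0.038384

0.0384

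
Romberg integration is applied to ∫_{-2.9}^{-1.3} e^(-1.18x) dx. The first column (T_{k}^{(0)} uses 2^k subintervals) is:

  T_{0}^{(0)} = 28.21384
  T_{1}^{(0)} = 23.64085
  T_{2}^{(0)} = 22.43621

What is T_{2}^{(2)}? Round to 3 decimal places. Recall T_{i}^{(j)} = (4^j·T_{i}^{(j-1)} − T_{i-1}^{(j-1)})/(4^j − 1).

Richardson extrapolation on the trapezoidal column (denominator 4−1=3):
T_{1}^{(1)} = (4·23.64085 − 28.21384) / 3 = 22.11652
T_{2}^{(1)} = (4·22.43621 − 23.64085) / 3 = 22.03466
T_{2}^{(2)} = (16·22.03466 − 22.11652) / 15 = 22.02920

22.029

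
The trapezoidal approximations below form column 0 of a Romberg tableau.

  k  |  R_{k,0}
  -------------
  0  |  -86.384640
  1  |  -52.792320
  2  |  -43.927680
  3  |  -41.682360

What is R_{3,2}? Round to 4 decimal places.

-40.9313

R_{2,1} = -43.927680 + (-43.927680 − (-52.792320))/3 = -40.972800
R_{3,1} = -41.682360 + (-41.682360 − (-43.927680))/3 = -40.933920
R_{3,2} = (16·(-40.933920) − (-40.972800)) / 15 = -40.931328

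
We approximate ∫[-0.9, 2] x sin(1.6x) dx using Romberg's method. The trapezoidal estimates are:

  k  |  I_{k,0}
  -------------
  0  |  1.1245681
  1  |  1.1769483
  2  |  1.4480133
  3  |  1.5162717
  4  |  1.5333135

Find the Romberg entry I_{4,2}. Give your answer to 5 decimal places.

Richardson extrapolation on the trapezoidal column (denominator 4−1=3):
I_{3,1} = (4·1.5162717 − 1.4480133) / 3 = 1.5390245
I_{4,1} = (4·1.5333135 − 1.5162717) / 3 = 1.5389941
I_{4,2} = (16·1.5389941 − 1.5390245) / 15 = 1.5389921
(Column j=1 coincides with Simpson's rule on the same nodes.)

1.53899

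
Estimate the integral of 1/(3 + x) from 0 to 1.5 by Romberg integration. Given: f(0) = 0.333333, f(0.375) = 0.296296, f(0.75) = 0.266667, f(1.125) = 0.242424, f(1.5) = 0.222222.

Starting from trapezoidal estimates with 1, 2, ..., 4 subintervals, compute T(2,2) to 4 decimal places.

0.4055

T(0,0) (trapezoid, 1 panel, h=1.5000): 0.416666
T(1,0) (trapezoid, 2 panels, h=0.7500): 0.408333
T(2,0) (trapezoid, 4 panels, h=0.3750): 0.406187
T(1,1) = 0.408333 + (0.408333 − 0.416666)/3 = 0.405555
T(2,1) = 0.406187 + (0.406187 − 0.408333)/3 = 0.405472
T(2,2) = 0.405472 + (0.405472 − 0.405555)/15 = 0.405466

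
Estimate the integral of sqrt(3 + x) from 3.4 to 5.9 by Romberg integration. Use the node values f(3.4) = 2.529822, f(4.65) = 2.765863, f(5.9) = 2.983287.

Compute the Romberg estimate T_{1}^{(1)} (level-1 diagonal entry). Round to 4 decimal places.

T_{0}^{(0)} (trapezoid, 1 panel, h=2.5000): 6.891386
T_{1}^{(0)} (trapezoid, 2 panels, h=1.2500): 6.903022
T_{1}^{(1)} = 6.903022 + (6.903022 − 6.891386)/3 = 6.906901

6.9069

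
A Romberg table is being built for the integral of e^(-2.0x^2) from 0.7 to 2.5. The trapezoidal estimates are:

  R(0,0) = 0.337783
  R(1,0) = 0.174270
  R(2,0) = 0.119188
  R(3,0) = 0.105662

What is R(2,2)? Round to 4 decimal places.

0.0996

Richardson extrapolation on the trapezoidal column (denominator 4−1=3):
R(1,1) = (4·0.174270 − 0.337783) / 3 = 0.119766
R(2,1) = 0.119188 + (0.119188 − 0.174270)/3 = 0.100827
R(2,2) = (16·0.100827 − 0.119766) / 15 = 0.099564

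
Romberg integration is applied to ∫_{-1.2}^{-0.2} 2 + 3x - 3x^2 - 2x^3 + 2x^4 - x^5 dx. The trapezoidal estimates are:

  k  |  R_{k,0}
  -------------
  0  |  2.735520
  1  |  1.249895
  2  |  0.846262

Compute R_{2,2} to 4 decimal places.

Richardson extrapolation on the trapezoidal column (denominator 4−1=3):
R_{1,1} = (4·1.249895 − 2.735520) / 3 = 0.754687
R_{2,1} = 0.846262 + (0.846262 − 1.249895)/3 = 0.711718
R_{2,2} = (16·0.711718 − 0.754687) / 15 = 0.708853

0.7089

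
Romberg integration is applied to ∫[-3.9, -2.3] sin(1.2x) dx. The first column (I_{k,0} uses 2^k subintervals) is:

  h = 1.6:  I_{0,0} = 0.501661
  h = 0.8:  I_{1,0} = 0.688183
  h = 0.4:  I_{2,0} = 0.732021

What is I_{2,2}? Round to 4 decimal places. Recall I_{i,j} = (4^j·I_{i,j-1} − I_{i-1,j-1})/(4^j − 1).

I_{1,1} = 0.688183 + (0.688183 − 0.501661)/3 = 0.750357
I_{2,1} = (4·0.732021 − 0.688183) / 3 = 0.746634
I_{2,2} = 0.746634 + (0.746634 − 0.750357)/15 = 0.746386

0.7464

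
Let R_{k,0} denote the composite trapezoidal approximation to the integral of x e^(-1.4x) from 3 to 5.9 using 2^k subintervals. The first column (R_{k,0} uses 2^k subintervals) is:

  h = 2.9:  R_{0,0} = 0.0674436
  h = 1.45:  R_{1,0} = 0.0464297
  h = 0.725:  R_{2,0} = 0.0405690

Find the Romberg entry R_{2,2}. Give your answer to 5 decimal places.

0.03856

R_{1,1} = (4·0.0464297 − 0.0674436) / 3 = 0.0394251
R_{2,1} = (4·0.0405690 − 0.0464297) / 3 = 0.0386154
R_{2,2} = 0.0386154 + (0.0386154 − 0.0394251)/15 = 0.0385614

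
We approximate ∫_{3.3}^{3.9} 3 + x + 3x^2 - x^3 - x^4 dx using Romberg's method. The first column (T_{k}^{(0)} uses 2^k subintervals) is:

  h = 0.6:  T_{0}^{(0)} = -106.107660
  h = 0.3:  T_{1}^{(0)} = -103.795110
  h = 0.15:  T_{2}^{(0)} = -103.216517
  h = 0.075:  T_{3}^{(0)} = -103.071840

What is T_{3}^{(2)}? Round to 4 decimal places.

T_{2}^{(1)} = -103.216517 + (-103.216517 − (-103.795110))/3 = -103.023653
T_{3}^{(1)} = -103.071840 + (-103.071840 − (-103.216517))/3 = -103.023614
T_{3}^{(2)} = (16·(-103.023614) − (-103.023653)) / 15 = -103.023611
(Column j=1 coincides with Simpson's rule on the same nodes.)

-103.0236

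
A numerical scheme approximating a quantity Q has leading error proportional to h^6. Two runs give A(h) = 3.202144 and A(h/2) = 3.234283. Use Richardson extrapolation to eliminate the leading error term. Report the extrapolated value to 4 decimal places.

The leading error scales as h^6; refining by a factor of 2 reduces it by 2^6 = 64.
Extrapolated value = (64·A(h/2) − A(h)) / (64 − 1)
= (64·3.234283 − 3.202144) / 63
= 203.791968 / 63 = 3.234793

3.2348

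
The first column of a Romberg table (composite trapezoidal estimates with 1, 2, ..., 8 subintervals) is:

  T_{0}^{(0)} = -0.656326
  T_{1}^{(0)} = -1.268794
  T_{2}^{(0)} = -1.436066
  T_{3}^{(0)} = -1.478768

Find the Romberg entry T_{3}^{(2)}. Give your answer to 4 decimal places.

Richardson extrapolation on the trapezoidal column (denominator 4−1=3):
T_{2}^{(1)} = -1.436066 + (-1.436066 − (-1.268794))/3 = -1.491823
T_{3}^{(1)} = (4·(-1.478768) − (-1.436066)) / 3 = -1.493002
T_{3}^{(2)} = (16·(-1.493002) − (-1.491823)) / 15 = -1.493081

-1.4931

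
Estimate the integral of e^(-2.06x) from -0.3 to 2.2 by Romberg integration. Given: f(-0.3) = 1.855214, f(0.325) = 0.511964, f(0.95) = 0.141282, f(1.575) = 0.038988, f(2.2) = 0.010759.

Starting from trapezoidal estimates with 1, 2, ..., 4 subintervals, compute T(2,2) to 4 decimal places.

0.8997

T(0,0) (trapezoid, 1 panel, h=2.5000): 2.332466
T(1,0) (trapezoid, 2 panels, h=1.2500): 1.342836
T(2,0) (trapezoid, 4 panels, h=0.6250): 1.015763
T(1,1) = 1.342836 + (1.342836 − 2.332466)/3 = 1.012959
T(2,1) = 1.015763 + (1.015763 − 1.342836)/3 = 0.906739
T(2,2) = 0.906739 + (0.906739 − 1.012959)/15 = 0.899658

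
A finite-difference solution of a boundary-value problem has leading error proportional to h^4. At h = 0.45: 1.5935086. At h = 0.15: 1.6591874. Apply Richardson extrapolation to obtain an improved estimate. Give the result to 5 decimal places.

The leading error scales as h^4; refining by a factor of 3 reduces it by 3^4 = 81.
Extrapolated value = (81·A(h/3) − A(h)) / (81 − 1)
= (81·1.6591874 − 1.5935086) / 80
= 132.8006708 / 80 = 1.6600084

1.66001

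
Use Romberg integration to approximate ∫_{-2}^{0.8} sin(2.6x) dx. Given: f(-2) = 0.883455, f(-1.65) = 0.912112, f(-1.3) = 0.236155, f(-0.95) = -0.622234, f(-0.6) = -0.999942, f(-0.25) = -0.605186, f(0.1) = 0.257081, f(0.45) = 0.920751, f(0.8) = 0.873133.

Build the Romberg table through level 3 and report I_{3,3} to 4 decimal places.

0.3648

I_{0,0} (trapezoid, 1 panel, h=2.8000): 2.459223
I_{1,0} (trapezoid, 2 panels, h=1.4000): -0.170307
I_{2,0} (trapezoid, 4 panels, h=0.7000): 0.260112
I_{3,0} (trapezoid, 8 panels, h=0.3500): 0.341961
I_{1,1} = -0.170307 + (-0.170307 − 2.459223)/3 = -1.046817
I_{2,1} = 0.260112 + (0.260112 − (-0.170307))/3 = 0.403585
I_{3,1} = 0.341961 + (0.341961 − 0.260112)/3 = 0.369244
I_{2,2} = 0.403585 + (0.403585 − (-1.046817))/15 = 0.500278
I_{3,2} = 0.369244 + (0.369244 − 0.403585)/15 = 0.366955
I_{3,3} = 0.366955 + (0.366955 − 0.500278)/63 = 0.364839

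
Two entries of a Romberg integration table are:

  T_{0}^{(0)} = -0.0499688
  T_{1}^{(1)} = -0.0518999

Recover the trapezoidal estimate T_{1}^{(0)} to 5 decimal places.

From T_{1}^{(1)} = (4·T_{1}^{(0)} − T_{0}^{(0)})/3, solve for T_{1}^{(0)}:
4·T_{1}^{(0)} = 3·(-0.0518999) + (-0.0499688) = -0.2056685
T_{1}^{(0)} = -0.0514171

-0.05142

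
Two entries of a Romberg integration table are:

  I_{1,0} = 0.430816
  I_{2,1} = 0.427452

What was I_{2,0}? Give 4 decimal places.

From I_{2,1} = (4·I_{2,0} − I_{1,0})/3, solve for I_{2,0}:
4·I_{2,0} = 3·0.427452 + 0.430816 = 1.713172
I_{2,0} = 0.428293

0.4283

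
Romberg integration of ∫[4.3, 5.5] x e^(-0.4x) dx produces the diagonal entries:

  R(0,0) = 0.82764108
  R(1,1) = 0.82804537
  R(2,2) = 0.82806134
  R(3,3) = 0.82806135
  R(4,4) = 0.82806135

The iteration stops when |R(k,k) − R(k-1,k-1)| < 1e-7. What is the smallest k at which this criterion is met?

|R(1,1) − R(0,0)| = 0.00040429 ≥ 1e-7
|R(2,2) − R(1,1)| = 0.00001597 ≥ 1e-7
|R(3,3) − R(2,2)| = 0.00000001 < 1e-7

k = 3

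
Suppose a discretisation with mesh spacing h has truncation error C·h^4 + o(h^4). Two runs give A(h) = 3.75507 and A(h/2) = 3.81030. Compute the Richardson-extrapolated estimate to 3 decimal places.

The leading error scales as h^4; refining by a factor of 2 reduces it by 2^4 = 16.
Extrapolated value = (16·A(h/2) − A(h)) / (16 − 1)
= (16·3.81030 − 3.75507) / 15
= 57.20973 / 15 = 3.81398

3.814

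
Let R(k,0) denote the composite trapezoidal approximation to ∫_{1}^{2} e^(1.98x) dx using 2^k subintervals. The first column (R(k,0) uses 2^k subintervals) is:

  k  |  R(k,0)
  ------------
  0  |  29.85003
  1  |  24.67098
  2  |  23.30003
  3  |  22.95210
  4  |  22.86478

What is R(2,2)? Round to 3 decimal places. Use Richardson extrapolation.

R(1,1) = (4·24.67098 − 29.85003) / 3 = 22.94463
R(2,1) = (4·23.30003 − 24.67098) / 3 = 22.84305
R(2,2) = (16·22.84305 − 22.94463) / 15 = 22.83628
(Column j=1 coincides with Simpson's rule on the same nodes.)

22.836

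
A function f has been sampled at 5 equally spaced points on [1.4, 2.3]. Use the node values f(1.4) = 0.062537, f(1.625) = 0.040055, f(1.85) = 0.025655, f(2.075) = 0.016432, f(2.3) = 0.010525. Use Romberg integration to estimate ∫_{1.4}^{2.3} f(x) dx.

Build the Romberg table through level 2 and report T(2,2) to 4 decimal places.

0.0263

T(0,0) (trapezoid, 1 panel, h=0.9000): 0.032878
T(1,0) (trapezoid, 2 panels, h=0.4500): 0.027984
T(2,0) (trapezoid, 4 panels, h=0.2250): 0.026701
T(1,1) = 0.027984 + (0.027984 − 0.032878)/3 = 0.026353
T(2,1) = 0.026701 + (0.026701 − 0.027984)/3 = 0.026273
T(2,2) = 0.026273 + (0.026273 − 0.026353)/15 = 0.026268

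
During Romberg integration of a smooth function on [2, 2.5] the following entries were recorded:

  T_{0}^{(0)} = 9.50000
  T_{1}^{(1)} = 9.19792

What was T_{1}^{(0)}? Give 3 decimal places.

9.273

From T_{1}^{(1)} = (4·T_{1}^{(0)} − T_{0}^{(0)})/3, solve for T_{1}^{(0)}:
4·T_{1}^{(0)} = 3·9.19792 + 9.50000 = 37.09376
T_{1}^{(0)} = 9.27344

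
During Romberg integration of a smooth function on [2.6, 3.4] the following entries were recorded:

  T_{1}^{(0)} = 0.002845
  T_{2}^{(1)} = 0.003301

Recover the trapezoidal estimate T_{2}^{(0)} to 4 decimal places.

From T_{2}^{(1)} = (4·T_{2}^{(0)} − T_{1}^{(0)})/3, solve for T_{2}^{(0)}:
4·T_{2}^{(0)} = 3·0.003301 + 0.002845 = 0.012748
T_{2}^{(0)} = 0.003187

0.0032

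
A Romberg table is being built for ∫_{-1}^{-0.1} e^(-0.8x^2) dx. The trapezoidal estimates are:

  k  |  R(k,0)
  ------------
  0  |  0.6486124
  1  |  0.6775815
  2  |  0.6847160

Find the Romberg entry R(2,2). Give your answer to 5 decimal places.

Richardson extrapolation on the trapezoidal column (denominator 4−1=3):
R(1,1) = 0.6775815 + (0.6775815 − 0.6486124)/3 = 0.6872379
R(2,1) = (4·0.6847160 − 0.6775815) / 3 = 0.6870942
R(2,2) = 0.6870942 + (0.6870942 − 0.6872379)/15 = 0.6870846

0.68708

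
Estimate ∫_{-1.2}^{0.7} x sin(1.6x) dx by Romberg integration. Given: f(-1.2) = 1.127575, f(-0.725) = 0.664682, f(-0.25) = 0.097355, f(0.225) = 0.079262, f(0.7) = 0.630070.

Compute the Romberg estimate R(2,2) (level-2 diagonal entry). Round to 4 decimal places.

R(0,0) (trapezoid, 1 panel, h=1.9000): 1.669763
R(1,0) (trapezoid, 2 panels, h=0.9500): 0.927369
R(2,0) (trapezoid, 4 panels, h=0.4750): 0.817058
R(1,1) = 0.927369 + (0.927369 − 1.669763)/3 = 0.679904
R(2,1) = 0.817058 + (0.817058 − 0.927369)/3 = 0.780288
R(2,2) = 0.780288 + (0.780288 − 0.679904)/15 = 0.786980

0.7870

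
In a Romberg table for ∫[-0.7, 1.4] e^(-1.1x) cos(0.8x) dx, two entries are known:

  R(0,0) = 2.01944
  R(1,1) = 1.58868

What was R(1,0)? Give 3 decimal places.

1.696

From R(1,1) = (4·R(1,0) − R(0,0))/3, solve for R(1,0):
4·R(1,0) = 3·1.58868 + 2.01944 = 6.78548
R(1,0) = 1.69637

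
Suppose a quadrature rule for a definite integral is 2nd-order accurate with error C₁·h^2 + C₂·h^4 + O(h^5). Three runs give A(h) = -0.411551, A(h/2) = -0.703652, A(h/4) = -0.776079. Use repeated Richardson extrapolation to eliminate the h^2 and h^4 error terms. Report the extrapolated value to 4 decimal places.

-0.8002

First eliminate the h^2 term (factor 2^2 = 4):
  B₁ = (4·(-0.703652) − (-0.411551))/3 = -0.801019
  B₂ = (4·(-0.776079) − (-0.703652))/3 = -0.800221
Then eliminate the h^4 term (factor 2^4 = 16):
  (16·(-0.800221) − (-0.801019))/15 = -0.800168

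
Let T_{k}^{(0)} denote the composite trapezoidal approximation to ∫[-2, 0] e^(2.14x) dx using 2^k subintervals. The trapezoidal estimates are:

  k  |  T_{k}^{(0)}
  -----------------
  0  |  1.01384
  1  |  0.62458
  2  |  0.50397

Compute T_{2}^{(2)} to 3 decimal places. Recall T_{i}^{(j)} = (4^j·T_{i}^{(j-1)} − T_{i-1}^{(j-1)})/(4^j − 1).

0.462

T_{1}^{(1)} = (4·0.62458 − 1.01384) / 3 = 0.49483
T_{2}^{(1)} = 0.50397 + (0.50397 − 0.62458)/3 = 0.46377
T_{2}^{(2)} = 0.46377 + (0.46377 − 0.49483)/15 = 0.46170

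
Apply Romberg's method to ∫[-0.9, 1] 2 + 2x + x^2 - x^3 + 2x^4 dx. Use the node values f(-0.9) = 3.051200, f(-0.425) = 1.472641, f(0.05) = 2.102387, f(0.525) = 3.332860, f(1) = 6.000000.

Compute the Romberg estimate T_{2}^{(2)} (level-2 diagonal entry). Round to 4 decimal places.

5.1166

T_{0}^{(0)} (trapezoid, 1 panel, h=1.9000): 8.598640
T_{1}^{(0)} (trapezoid, 2 panels, h=0.9500): 6.296588
T_{2}^{(0)} (trapezoid, 4 panels, h=0.4750): 5.430907
T_{1}^{(1)} = 6.296588 + (6.296588 − 8.598640)/3 = 5.529237
T_{2}^{(1)} = 5.430907 + (5.430907 − 6.296588)/3 = 5.142347
T_{2}^{(2)} = 5.142347 + (5.142347 − 5.529237)/15 = 5.116554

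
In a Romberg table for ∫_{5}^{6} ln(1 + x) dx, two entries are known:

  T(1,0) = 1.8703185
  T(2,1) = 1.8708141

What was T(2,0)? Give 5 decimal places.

From T(2,1) = (4·T(2,0) − T(1,0))/3, solve for T(2,0):
4·T(2,0) = 3·1.8708141 + 1.8703185 = 7.4827608
T(2,0) = 1.8706902

1.87069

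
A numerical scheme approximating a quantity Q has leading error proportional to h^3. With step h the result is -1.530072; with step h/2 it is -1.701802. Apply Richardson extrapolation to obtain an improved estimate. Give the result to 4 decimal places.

The leading error scales as h^3; refining by a factor of 2 reduces it by 2^3 = 8.
Extrapolated value = (8·A(h/2) − A(h)) / (8 − 1)
= (8·(-1.701802) − (-1.530072)) / 7
= -12.084344 / 7 = -1.726335

-1.7263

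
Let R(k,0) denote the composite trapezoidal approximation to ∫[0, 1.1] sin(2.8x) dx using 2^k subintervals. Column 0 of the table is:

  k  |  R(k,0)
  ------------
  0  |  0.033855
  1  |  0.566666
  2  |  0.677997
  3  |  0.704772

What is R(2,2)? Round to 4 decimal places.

0.7132

Richardson extrapolation on the trapezoidal column (denominator 4−1=3):
R(1,1) = (4·0.566666 − 0.033855) / 3 = 0.744270
R(2,1) = 0.677997 + (0.677997 − 0.566666)/3 = 0.715107
R(2,2) = (16·0.715107 − 0.744270) / 15 = 0.713163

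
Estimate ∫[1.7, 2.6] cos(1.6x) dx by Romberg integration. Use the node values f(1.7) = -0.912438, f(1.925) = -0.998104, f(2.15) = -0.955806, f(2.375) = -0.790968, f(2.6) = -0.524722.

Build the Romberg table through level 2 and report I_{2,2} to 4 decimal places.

-0.7878

I_{0,0} (trapezoid, 1 panel, h=0.9000): -0.646722
I_{1,0} (trapezoid, 2 panels, h=0.4500): -0.753474
I_{2,0} (trapezoid, 4 panels, h=0.2250): -0.779278
I_{1,1} = -0.753474 + (-0.753474 − (-0.646722))/3 = -0.789058
I_{2,1} = -0.779278 + (-0.779278 − (-0.753474))/3 = -0.787879
I_{2,2} = -0.787879 + (-0.787879 − (-0.789058))/15 = -0.787800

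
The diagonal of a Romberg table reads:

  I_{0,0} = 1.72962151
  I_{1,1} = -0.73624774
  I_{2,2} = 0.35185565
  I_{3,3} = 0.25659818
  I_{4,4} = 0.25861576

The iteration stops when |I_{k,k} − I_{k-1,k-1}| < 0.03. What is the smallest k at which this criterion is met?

|I_{1,1} − I_{0,0}| = 2.46586925 ≥ 0.03
|I_{2,2} − I_{1,1}| = 1.08810339 ≥ 0.03
|I_{3,3} − I_{2,2}| = 0.09525747 ≥ 0.03
|I_{4,4} − I_{3,3}| = 0.00201758 < 0.03

k = 4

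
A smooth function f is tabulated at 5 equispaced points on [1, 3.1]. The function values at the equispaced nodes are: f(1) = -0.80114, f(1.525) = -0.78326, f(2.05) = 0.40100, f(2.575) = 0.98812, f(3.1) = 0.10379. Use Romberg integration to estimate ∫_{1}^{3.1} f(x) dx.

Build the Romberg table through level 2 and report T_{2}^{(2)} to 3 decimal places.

0.151

T_{0}^{(0)} (trapezoid, 1 panel, h=2.1000): -0.73222
T_{1}^{(0)} (trapezoid, 2 panels, h=1.0500): 0.05494
T_{2}^{(0)} (trapezoid, 4 panels, h=0.5250): 0.13502
T_{1}^{(1)} = 0.05494 + (0.05494 − (-0.73222))/3 = 0.31733
T_{2}^{(1)} = 0.13502 + (0.13502 − 0.05494)/3 = 0.16171
T_{2}^{(2)} = 0.16171 + (0.16171 − 0.31733)/15 = 0.15134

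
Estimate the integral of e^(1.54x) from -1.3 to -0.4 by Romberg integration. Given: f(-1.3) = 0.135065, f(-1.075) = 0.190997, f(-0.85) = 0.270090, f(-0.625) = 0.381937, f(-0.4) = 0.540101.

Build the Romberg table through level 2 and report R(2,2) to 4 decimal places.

R(0,0) (trapezoid, 1 panel, h=0.9000): 0.303825
R(1,0) (trapezoid, 2 panels, h=0.4500): 0.273453
R(2,0) (trapezoid, 4 panels, h=0.2250): 0.265637
R(1,1) = 0.273453 + (0.273453 − 0.303825)/3 = 0.263329
R(2,1) = 0.265637 + (0.265637 − 0.273453)/3 = 0.263032
R(2,2) = 0.263032 + (0.263032 − 0.263329)/15 = 0.263012

0.2630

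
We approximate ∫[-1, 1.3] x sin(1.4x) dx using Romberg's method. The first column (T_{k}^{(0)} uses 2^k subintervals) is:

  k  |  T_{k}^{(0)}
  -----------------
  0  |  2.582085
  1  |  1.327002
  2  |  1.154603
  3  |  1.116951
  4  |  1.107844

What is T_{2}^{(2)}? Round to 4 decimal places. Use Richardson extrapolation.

Richardson extrapolation on the trapezoidal column (denominator 4−1=3):
T_{1}^{(1)} = 1.327002 + (1.327002 − 2.582085)/3 = 0.908641
T_{2}^{(1)} = (4·1.154603 − 1.327002) / 3 = 1.097137
T_{2}^{(2)} = 1.097137 + (1.097137 − 0.908641)/15 = 1.109703
(Column j=1 coincides with Simpson's rule on the same nodes.)

1.1097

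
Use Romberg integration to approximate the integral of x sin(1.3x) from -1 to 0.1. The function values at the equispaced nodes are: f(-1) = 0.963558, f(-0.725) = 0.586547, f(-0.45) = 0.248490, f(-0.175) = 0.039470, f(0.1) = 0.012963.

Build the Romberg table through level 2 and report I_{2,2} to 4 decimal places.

0.3648

I_{0,0} (trapezoid, 1 panel, h=1.1000): 0.537087
I_{1,0} (trapezoid, 2 panels, h=0.5500): 0.405213
I_{2,0} (trapezoid, 4 panels, h=0.2750): 0.374761
I_{1,1} = 0.405213 + (0.405213 − 0.537087)/3 = 0.361255
I_{2,1} = 0.374761 + (0.374761 − 0.405213)/3 = 0.364610
I_{2,2} = 0.364610 + (0.364610 − 0.361255)/15 = 0.364834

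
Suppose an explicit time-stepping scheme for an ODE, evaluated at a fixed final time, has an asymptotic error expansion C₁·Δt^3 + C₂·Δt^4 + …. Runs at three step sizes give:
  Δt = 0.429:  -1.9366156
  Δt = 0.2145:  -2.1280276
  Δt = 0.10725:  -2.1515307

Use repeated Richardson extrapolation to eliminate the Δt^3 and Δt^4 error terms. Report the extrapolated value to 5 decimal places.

-2.15486

First eliminate the Δt^3 term (factor 2^3 = 8):
  B₁ = (8·(-2.1280276) − (-1.9366156))/7 = -2.1553722
  B₂ = (8·(-2.1515307) − (-2.1280276))/7 = -2.1548883
Then eliminate the Δt^4 term (factor 2^4 = 16):
  (16·(-2.1548883) − (-2.1553722))/15 = -2.1548560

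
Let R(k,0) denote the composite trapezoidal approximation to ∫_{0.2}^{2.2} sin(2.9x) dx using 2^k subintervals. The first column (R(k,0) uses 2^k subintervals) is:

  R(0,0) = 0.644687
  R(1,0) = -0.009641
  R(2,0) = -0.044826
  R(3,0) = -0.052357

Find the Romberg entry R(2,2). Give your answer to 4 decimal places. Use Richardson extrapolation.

-0.0451

Richardson extrapolation on the trapezoidal column (denominator 4−1=3):
R(1,1) = (4·(-0.009641) − 0.644687) / 3 = -0.227750
R(2,1) = (4·(-0.044826) − (-0.009641)) / 3 = -0.056554
R(2,2) = (16·(-0.056554) − (-0.227750)) / 15 = -0.045141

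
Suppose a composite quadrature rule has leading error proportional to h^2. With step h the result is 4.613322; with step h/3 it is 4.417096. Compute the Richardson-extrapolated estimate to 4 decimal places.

4.3926

The leading error scales as h^2; refining by a factor of 3 reduces it by 3^2 = 9.
Extrapolated value = (9·A(h/3) − A(h)) / (9 − 1)
= (9·4.417096 − 4.613322) / 8
= 35.140542 / 8 = 4.392568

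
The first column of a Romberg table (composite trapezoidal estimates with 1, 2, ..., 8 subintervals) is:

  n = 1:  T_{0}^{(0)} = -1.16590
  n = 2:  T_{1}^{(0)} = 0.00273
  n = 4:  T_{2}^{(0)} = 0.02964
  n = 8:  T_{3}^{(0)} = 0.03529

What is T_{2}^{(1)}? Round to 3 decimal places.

T_{2}^{(1)} = (4·0.02964 − 0.00273) / 3 = 0.03861

0.039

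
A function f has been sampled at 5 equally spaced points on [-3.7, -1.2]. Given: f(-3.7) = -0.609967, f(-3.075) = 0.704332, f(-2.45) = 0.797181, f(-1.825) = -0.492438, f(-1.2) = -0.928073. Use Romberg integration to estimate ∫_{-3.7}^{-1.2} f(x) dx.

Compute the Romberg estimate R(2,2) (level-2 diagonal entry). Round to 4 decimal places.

0.1550

R(0,0) (trapezoid, 1 panel, h=2.5000): -1.922550
R(1,0) (trapezoid, 2 panels, h=1.2500): 0.035201
R(2,0) (trapezoid, 4 panels, h=0.6250): 0.150034
R(1,1) = 0.035201 + (0.035201 − (-1.922550))/3 = 0.687785
R(2,1) = 0.150034 + (0.150034 − 0.035201)/3 = 0.188312
R(2,2) = 0.188312 + (0.188312 − 0.687785)/15 = 0.155014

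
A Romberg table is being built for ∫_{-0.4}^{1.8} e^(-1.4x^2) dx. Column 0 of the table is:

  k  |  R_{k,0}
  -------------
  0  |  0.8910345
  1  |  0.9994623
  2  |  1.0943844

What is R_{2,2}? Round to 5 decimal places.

R_{1,1} = (4·0.9994623 − 0.8910345) / 3 = 1.0356049
R_{2,1} = 1.0943844 + (1.0943844 − 0.9994623)/3 = 1.1260251
R_{2,2} = 1.1260251 + (1.1260251 − 1.0356049)/15 = 1.1320531

1.13205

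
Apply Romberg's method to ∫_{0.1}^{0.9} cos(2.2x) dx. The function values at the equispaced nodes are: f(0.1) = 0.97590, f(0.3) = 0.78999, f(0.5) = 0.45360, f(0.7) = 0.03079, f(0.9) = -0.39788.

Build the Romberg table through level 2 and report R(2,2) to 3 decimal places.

R(0,0) (trapezoid, 1 panel, h=0.8000): 0.23121
R(1,0) (trapezoid, 2 panels, h=0.4000): 0.29704
R(2,0) (trapezoid, 4 panels, h=0.2000): 0.31268
R(1,1) = 0.29704 + (0.29704 − 0.23121)/3 = 0.31898
R(2,1) = 0.31268 + (0.31268 − 0.29704)/3 = 0.31789
R(2,2) = 0.31789 + (0.31789 − 0.31898)/15 = 0.31782

0.318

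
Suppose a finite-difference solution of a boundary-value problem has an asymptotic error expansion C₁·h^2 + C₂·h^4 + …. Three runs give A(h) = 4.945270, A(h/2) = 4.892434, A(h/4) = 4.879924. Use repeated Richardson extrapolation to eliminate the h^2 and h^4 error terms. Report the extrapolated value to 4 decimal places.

4.8758

First eliminate the h^2 term (factor 2^2 = 4):
  B₁ = (4·4.892434 − 4.945270)/3 = 4.874822
  B₂ = (4·4.879924 − 4.892434)/3 = 4.875754
Then eliminate the h^4 term (factor 2^4 = 16):
  (16·4.875754 − 4.874822)/15 = 4.875816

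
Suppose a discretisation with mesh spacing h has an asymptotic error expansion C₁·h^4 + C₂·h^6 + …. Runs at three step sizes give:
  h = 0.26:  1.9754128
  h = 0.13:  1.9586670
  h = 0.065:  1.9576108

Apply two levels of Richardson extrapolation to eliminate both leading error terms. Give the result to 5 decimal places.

First eliminate the h^4 term (factor 2^4 = 16):
  B₁ = (16·1.9586670 − 1.9754128)/15 = 1.9575506
  B₂ = (16·1.9576108 − 1.9586670)/15 = 1.9575404
Then eliminate the h^6 term (factor 2^6 = 64):
  (64·1.9575404 − 1.9575506)/63 = 1.9575402

1.95754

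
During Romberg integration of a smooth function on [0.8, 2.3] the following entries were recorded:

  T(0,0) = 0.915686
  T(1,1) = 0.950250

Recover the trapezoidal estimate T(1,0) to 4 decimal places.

From T(1,1) = (4·T(1,0) − T(0,0))/3, solve for T(1,0):
4·T(1,0) = 3·0.950250 + 0.915686 = 3.766436
T(1,0) = 0.941609

0.9416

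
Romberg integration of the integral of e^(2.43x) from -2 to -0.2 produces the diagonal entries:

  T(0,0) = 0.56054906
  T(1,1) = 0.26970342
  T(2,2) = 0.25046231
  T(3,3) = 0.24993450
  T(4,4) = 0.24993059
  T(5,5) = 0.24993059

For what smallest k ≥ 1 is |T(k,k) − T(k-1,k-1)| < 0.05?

|T(1,1) − T(0,0)| = 0.29084564 ≥ 0.05
|T(2,2) − T(1,1)| = 0.01924111 < 0.05

k = 2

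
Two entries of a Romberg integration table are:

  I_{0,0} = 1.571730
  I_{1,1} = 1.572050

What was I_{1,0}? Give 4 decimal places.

From I_{1,1} = (4·I_{1,0} − I_{0,0})/3, solve for I_{1,0}:
4·I_{1,0} = 3·1.572050 + 1.571730 = 6.287880
I_{1,0} = 1.571970

1.5720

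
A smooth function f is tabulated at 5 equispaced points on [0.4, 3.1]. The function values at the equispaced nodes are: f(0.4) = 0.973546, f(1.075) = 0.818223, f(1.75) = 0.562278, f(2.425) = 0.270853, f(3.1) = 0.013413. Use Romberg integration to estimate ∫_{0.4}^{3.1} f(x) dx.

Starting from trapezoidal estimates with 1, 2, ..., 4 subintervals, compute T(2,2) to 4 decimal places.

1.4552

T(0,0) (trapezoid, 1 panel, h=2.7000): 1.332395
T(1,0) (trapezoid, 2 panels, h=1.3500): 1.425273
T(2,0) (trapezoid, 4 panels, h=0.6750): 1.447763
T(1,1) = 1.425273 + (1.425273 − 1.332395)/3 = 1.456232
T(2,1) = 1.447763 + (1.447763 − 1.425273)/3 = 1.455260
T(2,2) = 1.455260 + (1.455260 − 1.456232)/15 = 1.455195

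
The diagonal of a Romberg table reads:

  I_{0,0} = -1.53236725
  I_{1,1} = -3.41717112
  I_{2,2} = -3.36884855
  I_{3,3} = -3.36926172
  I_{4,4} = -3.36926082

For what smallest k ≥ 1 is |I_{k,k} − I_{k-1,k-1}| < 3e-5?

|I_{1,1} − I_{0,0}| = 1.88480387 ≥ 3e-5
|I_{2,2} − I_{1,1}| = 0.04832257 ≥ 3e-5
|I_{3,3} − I_{2,2}| = 0.00041317 ≥ 3e-5
|I_{4,4} − I_{3,3}| = 0.00000090 < 3e-5

k = 4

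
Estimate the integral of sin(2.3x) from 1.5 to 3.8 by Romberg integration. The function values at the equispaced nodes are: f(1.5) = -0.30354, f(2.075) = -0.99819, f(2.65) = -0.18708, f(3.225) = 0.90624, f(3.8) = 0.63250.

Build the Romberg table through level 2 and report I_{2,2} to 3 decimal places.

-0.074

I_{0,0} (trapezoid, 1 panel, h=2.3000): 0.37830
I_{1,0} (trapezoid, 2 panels, h=1.1500): -0.02599
I_{2,0} (trapezoid, 4 panels, h=0.5750): -0.06587
I_{1,1} = -0.02599 + (-0.02599 − 0.37830)/3 = -0.16075
I_{2,1} = -0.06587 + (-0.06587 − (-0.02599))/3 = -0.07916
I_{2,2} = -0.07916 + (-0.07916 − (-0.16075))/15 = -0.07372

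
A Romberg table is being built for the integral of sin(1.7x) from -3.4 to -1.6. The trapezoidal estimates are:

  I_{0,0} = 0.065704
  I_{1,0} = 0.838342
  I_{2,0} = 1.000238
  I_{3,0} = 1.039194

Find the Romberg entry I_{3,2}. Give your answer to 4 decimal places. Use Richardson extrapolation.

1.0520

Richardson extrapolation on the trapezoidal column (denominator 4−1=3):
I_{2,1} = 1.000238 + (1.000238 − 0.838342)/3 = 1.054203
I_{3,1} = 1.039194 + (1.039194 − 1.000238)/3 = 1.052179
I_{3,2} = (16·1.052179 − 1.054203) / 15 = 1.052044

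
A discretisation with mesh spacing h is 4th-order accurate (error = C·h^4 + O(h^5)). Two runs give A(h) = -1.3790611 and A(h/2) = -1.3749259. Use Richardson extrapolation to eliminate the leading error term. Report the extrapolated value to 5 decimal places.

-1.37465

The leading error scales as h^4; refining by a factor of 2 reduces it by 2^4 = 16.
Extrapolated value = (16·A(h/2) − A(h)) / (16 − 1)
= (16·(-1.3749259) − (-1.3790611)) / 15
= -20.6197533 / 15 = -1.3746502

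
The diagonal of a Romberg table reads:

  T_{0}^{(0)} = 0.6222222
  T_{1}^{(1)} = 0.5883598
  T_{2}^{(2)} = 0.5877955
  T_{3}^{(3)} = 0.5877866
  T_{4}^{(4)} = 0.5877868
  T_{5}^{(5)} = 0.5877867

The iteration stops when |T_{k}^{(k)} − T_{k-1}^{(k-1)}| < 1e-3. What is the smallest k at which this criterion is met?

|T_{1}^{(1)} − T_{0}^{(0)}| = 0.0338624 ≥ 1e-3
|T_{2}^{(2)} − T_{1}^{(1)}| = 0.0005643 < 1e-3

k = 2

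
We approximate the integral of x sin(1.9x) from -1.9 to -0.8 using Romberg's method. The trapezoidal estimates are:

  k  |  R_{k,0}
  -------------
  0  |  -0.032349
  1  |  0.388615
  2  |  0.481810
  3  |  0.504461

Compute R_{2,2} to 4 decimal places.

0.5118

Richardson extrapolation on the trapezoidal column (denominator 4−1=3):
R_{1,1} = 0.388615 + (0.388615 − (-0.032349))/3 = 0.528936
R_{2,1} = (4·0.481810 − 0.388615) / 3 = 0.512875
R_{2,2} = 0.512875 + (0.512875 − 0.528936)/15 = 0.511804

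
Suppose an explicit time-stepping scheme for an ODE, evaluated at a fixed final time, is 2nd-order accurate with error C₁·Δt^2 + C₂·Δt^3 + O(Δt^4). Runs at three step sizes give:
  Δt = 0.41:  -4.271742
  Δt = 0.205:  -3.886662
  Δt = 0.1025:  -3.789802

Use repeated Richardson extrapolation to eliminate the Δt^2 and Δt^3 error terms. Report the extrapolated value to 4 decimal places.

First eliminate the Δt^2 term (factor 2^2 = 4):
  B₁ = (4·(-3.886662) − (-4.271742))/3 = -3.758302
  B₂ = (4·(-3.789802) − (-3.886662))/3 = -3.757515
Then eliminate the Δt^3 term (factor 2^3 = 8):
  (8·(-3.757515) − (-3.758302))/7 = -3.757403

-3.7574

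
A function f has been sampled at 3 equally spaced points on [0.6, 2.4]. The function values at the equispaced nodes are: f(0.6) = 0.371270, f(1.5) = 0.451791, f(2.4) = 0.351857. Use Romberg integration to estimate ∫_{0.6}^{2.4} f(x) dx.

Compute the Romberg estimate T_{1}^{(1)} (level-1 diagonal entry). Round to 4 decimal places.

T_{0}^{(0)} (trapezoid, 1 panel, h=1.8000): 0.650814
T_{1}^{(0)} (trapezoid, 2 panels, h=0.9000): 0.732019
T_{1}^{(1)} = 0.732019 + (0.732019 − 0.650814)/3 = 0.759087

0.7591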